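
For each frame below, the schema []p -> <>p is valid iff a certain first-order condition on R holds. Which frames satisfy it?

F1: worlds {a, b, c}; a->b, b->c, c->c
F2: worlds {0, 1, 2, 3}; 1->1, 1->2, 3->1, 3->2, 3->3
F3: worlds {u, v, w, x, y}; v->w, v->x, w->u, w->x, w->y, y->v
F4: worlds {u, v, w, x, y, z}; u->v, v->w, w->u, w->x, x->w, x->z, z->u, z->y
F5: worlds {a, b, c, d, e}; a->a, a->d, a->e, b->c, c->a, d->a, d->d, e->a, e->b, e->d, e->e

F1, F5

The schema corresponds to seriality: forall x exists y Rxy.
F1: holds.
F2: fails — world 0 has no successor.
F3: fails — world u has no successor.
F4: fails — world y has no successor.
F5: holds.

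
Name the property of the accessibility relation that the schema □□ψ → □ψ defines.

density

Suppose □□ψ→□ψ is valid. Take Rxy and set V(ψ)={w : xR²w}. Then □□ψ at x, so □ψ at x, so ψ at y, i.e. ∃z(Rxz∧Rzy).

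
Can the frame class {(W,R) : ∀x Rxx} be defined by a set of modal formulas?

Definable; □p → p defines it

Yes: it is reflexivity, defined by the T schema □p → p.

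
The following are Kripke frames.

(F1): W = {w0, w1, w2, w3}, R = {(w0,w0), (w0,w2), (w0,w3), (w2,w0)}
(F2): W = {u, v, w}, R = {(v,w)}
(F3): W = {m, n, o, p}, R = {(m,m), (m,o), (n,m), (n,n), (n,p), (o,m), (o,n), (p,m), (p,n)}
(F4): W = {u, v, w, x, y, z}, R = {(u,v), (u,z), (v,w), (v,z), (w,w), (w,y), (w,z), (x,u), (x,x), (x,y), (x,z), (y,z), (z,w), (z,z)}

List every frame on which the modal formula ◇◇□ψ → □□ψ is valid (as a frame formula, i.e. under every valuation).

(F2)

Frame correspondent (Sahlqvist): ∀x ∀y ∀z ((xR²y ∧ xR²z) → ∃w (yRw ∧ z = w)) — i.e. a generalized confluence (Geach) condition.
(F1): fails — w0R²w2, w0R²w2 but no w with w2Rw and w2=w.
(F2): holds.
(F3): fails — mR²m, mR²n but no w with mRw and n=w.
(F4): fails — vR²y, vR²w but no t with yRt and w=t.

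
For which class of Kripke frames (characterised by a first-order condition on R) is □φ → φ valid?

This is the T axiom.
Its frame correspondent is reflexivity — ∀x Rxx.

Reflexivity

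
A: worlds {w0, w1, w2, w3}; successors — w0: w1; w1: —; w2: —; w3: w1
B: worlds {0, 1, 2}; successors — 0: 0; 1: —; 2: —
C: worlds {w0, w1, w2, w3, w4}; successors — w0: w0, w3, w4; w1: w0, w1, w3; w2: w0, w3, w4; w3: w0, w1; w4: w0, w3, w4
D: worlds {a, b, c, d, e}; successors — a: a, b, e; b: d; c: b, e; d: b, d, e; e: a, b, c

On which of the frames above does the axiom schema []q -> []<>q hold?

B, C

Frame correspondent (Sahlqvist): forall x forall z (xRz -> exists w (xRw & zRw)) — i.e. a generalized confluence (Geach) condition.
A: fails — w0Rw1 but no w with w0Rw and w1Rw.
B: holds.
C: holds.
D: fails — aRb but no w with aRw and bRw.
Valid on: B, C.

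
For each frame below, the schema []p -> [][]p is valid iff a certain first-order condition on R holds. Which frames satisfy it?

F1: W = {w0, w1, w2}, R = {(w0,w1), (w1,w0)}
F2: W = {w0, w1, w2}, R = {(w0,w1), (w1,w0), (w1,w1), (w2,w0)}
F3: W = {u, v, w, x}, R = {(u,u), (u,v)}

The schema corresponds to transitivity: forall x forall y forall z (Rxy & Ryz -> Rxz).
F1: fails — Rw0w1 and Rw1w0 but not Rw0w0.
F2: fails — Rw0w1 and Rw1w0 but not Rw0w0.
F3: ✓.
Valid on: F3.

F3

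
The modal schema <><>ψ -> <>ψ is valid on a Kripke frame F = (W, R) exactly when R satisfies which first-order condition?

Replacing ψ by ¬ψ and contraposing gives the equivalent schema □ψ → □□ψ.
Suppose □ψ→□□ψ is valid. Take Rxy, Ryz and set V(ψ)={w : Rxw}. Then □ψ at x, so □□ψ at x, so □ψ at y, so ψ at z, i.e. Rxz.

Transitivity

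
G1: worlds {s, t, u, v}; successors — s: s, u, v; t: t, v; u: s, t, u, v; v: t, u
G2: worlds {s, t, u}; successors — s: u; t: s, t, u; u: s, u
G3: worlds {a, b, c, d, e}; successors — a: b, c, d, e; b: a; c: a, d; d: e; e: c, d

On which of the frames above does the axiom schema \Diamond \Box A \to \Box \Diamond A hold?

Frame correspondent (Sahlqvist): \forall x \forall y \forall z (Rxy \wedge Rxz \to \exists w (Ryw \wedge Rzw)) — i.e. convergence.
G1: satisfies the condition.
G2: satisfies the condition.
G3: fails — Rab and Rae but b and e have no common successor.
Valid on: G1, G2.

G1, G2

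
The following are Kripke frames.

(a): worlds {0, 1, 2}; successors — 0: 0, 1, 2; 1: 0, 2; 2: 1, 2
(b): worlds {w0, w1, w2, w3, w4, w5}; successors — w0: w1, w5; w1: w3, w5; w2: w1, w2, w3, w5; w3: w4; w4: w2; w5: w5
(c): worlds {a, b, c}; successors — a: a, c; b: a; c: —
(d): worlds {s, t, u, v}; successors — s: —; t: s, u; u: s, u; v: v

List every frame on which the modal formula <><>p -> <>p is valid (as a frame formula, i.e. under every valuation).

This is the axiom for transitivity; its first-order frame correspondent is forall x forall y forall z (Rxy & Ryz -> Rxz).
(a): fails — R10 and R01 but not R11.
(b): fails — Rw1w3 and Rw3w4 but not Rw1w4.
(c): fails — Rba and Rac but not Rbc.
(d): ✓.

(d)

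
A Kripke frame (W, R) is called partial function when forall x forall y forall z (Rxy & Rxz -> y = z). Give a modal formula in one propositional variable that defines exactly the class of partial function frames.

◇p → □p

This is partial functionality; the standard corresponding axiom is CD: ◇p → □p.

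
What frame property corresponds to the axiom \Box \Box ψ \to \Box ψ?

This schema is the C4 axiom.
Its frame correspondent is density — \forall x \forall y (Rxy \to \exists z (Rxz \wedge Rzy)).

density: \forall x \forall y (Rxy \to \exists z (Rxz \wedge Rzy))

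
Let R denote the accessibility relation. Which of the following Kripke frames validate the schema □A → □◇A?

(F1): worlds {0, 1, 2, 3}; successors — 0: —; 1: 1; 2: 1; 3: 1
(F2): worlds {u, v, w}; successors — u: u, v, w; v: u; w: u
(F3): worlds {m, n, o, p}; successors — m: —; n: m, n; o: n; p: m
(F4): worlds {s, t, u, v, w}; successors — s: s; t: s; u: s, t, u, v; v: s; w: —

The schema corresponds to a generalized confluence (Geach) condition: ∀x ∀z (xRz → ∃w (xRw ∧ zRw)).
(F1): ✓.
(F2): ✓.
(F3): fails — nRm but no w with nRw and mRw.
(F4): ✓.
Valid on: (F1), (F2), (F4).

(F1), (F2), (F4)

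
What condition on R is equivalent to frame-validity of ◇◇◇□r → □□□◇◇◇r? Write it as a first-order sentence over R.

This is a Sahlqvist (Geach-type) schema ◇^3□^1r → □^3◇^3r.
First-order correspondent: ∀x ∀y ∀z ((xR³y ∧ xR³z) → ∃w (yRw ∧ zR³w)).

∀x ∀y ∀z ((xR³y ∧ xR³z) → ∃w (yRw ∧ zR³w))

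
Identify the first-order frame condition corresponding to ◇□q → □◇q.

Convergence

Suppose ◇□q→□◇q is valid. Take Rxy, Rxz and set V(q)={w : Ryw}. Then □q at y so ◇□q at x, so □◇q at x, so ◇q at z, giving w with Rzw and Ryw.
Conversely, on a frame with convergence the schema holds at every world under every valuation.
Frame condition: ∀x ∀y ∀z (Rxy ∧ Rxz → ∃w (Ryw ∧ Rzw)).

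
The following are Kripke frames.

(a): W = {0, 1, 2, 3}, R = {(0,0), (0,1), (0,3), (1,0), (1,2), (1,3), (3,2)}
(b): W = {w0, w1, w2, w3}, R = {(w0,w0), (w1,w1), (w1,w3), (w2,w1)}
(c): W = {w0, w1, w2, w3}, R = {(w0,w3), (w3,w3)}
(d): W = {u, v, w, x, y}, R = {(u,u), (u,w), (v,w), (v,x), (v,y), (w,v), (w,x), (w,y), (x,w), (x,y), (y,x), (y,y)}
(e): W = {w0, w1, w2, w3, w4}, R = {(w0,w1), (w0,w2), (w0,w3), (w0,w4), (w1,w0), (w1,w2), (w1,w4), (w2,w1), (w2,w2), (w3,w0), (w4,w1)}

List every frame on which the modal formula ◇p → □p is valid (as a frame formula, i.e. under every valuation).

(c)

The schema corresponds to partial functionality: ∀x ∀y ∀z (Rxy ∧ Rxz → y = z).
(a): fails — 0 sees both 0 and 1.
(b): fails — w1 sees both w1 and w3.
(c): condition met.
(d): fails — u sees both u and w.
(e): fails — w0 sees both w1 and w2.
Valid on: (c).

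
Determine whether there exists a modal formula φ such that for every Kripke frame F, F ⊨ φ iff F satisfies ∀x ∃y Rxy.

Yes — defined by □q → ◇q

The condition is seriality. A defining modal formula is □q → ◇q.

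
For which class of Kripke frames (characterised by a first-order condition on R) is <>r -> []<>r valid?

The Euclidean property

Suppose ◇r→□◇r is valid. Take Rxy, Rxz and set V(r)={y}. Then ◇r at x, so □◇r at x, so ◇r at z, so some w with Rzw has r; w=y, i.e. Rzy. By symmetry of the argument, Ryz.
Conversely, any frame satisfying forall x forall y forall z (Rxy & Rxz -> Ryz) validates the schema.
Frame condition: forall x forall y forall z (Rxy & Rxz -> Ryz).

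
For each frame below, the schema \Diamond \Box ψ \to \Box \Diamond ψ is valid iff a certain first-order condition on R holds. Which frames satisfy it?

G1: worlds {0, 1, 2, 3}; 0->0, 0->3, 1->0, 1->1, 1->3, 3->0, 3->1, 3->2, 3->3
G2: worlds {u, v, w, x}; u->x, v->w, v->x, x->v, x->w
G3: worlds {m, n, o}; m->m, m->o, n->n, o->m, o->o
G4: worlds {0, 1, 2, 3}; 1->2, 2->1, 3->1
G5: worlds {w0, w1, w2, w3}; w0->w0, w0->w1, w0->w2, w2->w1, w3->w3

Frame correspondent (Sahlqvist): \forall x \forall y \forall z (Rxy \wedge Rxz \to \exists w (Ryw \wedge Rzw)) — i.e. convergence.
G1: fails — R32 and R32 but 2 and 2 have no common successor.
G2: fails — Rvw and Rvw but w and w have no common successor.
G3: satisfies the condition.
G4: satisfies the condition.
G5: fails — Rw0w1 and Rw0w1 but w1 and w1 have no common successor.

G3, G4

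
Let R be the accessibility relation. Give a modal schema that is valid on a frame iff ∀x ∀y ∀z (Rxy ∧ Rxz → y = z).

◇ψ → □ψ

The condition is partial functionality. The CD schema ◇ψ → □ψ defines it.
Suppose ◇ψ→□ψ is valid. Take Rxy, Rxz and set V(ψ)={y}. Then ◇ψ at x, so □ψ at x, so ψ at z, i.e. z=y.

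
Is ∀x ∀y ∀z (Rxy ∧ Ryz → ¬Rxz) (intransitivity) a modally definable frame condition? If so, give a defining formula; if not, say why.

If a class were modally definable it would be closed under surjective bounded morphisms (Goldblatt–Thomason).
The 3-cycle (worlds 0,1,2 with 0→1→2→0) is intransitive. Mapping every world to a single reflexive point • is a surjective bounded morphism; the reflexive point is not intransitive (R••∧R•• but R••).
Hence intransitivity is not modally definable.

Not definable by any modal formula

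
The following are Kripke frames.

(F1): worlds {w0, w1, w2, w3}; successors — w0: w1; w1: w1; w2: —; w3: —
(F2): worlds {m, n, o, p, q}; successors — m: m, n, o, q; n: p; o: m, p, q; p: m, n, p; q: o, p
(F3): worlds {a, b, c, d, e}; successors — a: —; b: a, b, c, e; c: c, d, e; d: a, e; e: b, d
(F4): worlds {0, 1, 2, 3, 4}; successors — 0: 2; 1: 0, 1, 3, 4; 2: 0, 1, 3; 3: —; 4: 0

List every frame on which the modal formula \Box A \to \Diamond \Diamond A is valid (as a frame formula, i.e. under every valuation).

The schema corresponds to a generalized confluence (Geach) condition: \forall x \exists w (xRw \wedge x R^2 w).
(F1): fails — at w2 but no w with w2Rw and w2R²w.
(F2): satisfies the condition.
(F3): fails — at a but no w with aRw and aR²w.
(F4): fails — at 0 but no w with 0Rw and 0R²w.
Valid on: (F2).

(F2)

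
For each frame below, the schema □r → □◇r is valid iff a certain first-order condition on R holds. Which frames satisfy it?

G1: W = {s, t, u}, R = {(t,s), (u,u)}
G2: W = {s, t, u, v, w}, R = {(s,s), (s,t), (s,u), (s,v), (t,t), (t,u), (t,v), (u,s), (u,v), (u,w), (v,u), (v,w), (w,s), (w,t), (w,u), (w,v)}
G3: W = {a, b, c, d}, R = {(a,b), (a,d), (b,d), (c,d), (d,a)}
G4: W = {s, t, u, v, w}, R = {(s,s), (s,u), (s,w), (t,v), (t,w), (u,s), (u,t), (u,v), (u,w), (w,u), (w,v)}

This is the axiom for a generalized confluence (Geach) condition; its first-order frame correspondent is ∀x ∀z (xRz → ∃w (xRw ∧ zRw)).
G1: fails — tRs but no w with tRw and sRw.
G2: satisfies the condition.
G3: fails — aRd but no w with aRw and dRw.
G4: fails — tRv but no w* with tRw* and vRw*.
Valid on: G2.

G2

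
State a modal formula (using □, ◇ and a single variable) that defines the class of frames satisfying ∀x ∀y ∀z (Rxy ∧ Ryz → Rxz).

□r → □□r

The condition is transitivity. The 4 schema □r → □□r defines it.
Suppose □r→□□r is valid. Take Rxy, Ryz and set V(r)={w : Rxw}. Then □r at x, so □□r at x, so □r at y, so r at z, i.e. Rxz.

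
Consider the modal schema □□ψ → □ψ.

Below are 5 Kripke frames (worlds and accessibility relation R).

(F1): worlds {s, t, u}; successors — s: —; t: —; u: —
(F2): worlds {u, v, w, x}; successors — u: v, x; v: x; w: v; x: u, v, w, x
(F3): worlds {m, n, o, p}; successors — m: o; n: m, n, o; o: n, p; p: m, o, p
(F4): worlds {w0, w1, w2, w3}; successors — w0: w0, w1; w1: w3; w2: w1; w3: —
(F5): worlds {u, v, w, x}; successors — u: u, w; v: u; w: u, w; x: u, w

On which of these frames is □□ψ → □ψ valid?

(F1), (F5)

Frame correspondent (Sahlqvist): ∀x ∀y (Rxy → ∃z (Rxz ∧ Rzy)) — i.e. density.
(F1): ✓.
(F2): fails — Rwv but no z with Rwz and Rzv.
(F3): fails — Rmo but no z with Rmz and Rzo.
(F4): fails — Rw1w3 but no z with Rw1z and Rzw3.
(F5): ✓.
Valid on: (F1), (F5).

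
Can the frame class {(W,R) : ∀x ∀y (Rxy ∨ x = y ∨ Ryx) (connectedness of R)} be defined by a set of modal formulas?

Not modally definable

If a class were modally definable it would be closed under disjoint unions (Goldblatt–Thomason).
Take 4 disjoint single-world reflexive frames: each is trivially connected, but their disjoint union has 4 worlds with no edge between distinct components, so it is not connected.
Hence connectedness of R is not modally definable.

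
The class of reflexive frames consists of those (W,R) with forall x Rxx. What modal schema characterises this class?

□s → s

A defining formula is □s → s (the T axiom).
Suppose □s→s is valid. At any x set V(s)={w : Rxw}. Then □s holds at x, so s holds at x, i.e. Rxx.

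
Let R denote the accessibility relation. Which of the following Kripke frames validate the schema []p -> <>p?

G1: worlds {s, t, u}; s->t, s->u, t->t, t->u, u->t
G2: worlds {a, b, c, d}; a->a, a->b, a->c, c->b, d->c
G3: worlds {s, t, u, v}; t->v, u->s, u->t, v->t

This is the axiom for seriality; its first-order frame correspondent is forall x exists y Rxy.
G1: condition met.
G2: fails — world b has no successor.
G3: fails — world s has no successor.

G1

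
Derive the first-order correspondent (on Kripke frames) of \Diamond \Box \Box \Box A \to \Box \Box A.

This is a Sahlqvist (Geach-type) schema ◇^1□^3A → □^2◇^0A.
Minimal-valuation argument: fix x; take any y with xR^1y and any z with xR^2z. Set V(A) to the set of worlds R-reachable from y in exactly 3 steps. Then □^3A holds at y, so the antecedent holds at x; validity forces ◇^0A at z, giving a w with zR^0w and yR^3w.
First-order correspondent: \forall x \forall y \forall z ((xRy \wedge x R^2 z) \to \exists w (y R^3 w \wedge z = w)).

\forall x \forall y \forall z ((xRy \wedge x R^2 z) \to \exists w (y R^3 w \wedge z = w))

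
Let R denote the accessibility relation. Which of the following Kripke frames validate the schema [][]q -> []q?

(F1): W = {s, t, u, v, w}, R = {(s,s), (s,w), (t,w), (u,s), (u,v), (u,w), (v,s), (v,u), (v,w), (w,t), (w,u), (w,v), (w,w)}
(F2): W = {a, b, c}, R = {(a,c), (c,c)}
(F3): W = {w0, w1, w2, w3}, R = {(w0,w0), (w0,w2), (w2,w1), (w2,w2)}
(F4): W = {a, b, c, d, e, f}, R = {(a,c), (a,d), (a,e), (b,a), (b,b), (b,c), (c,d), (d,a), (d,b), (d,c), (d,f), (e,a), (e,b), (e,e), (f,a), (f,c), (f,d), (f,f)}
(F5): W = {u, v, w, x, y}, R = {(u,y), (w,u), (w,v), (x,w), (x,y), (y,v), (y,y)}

(F1), (F2), (F3)

Frame correspondent (Sahlqvist): forall x forall y (Rxy -> exists z (Rxz & Rzy)) — i.e. density.
(F1): ✓.
(F2): ✓.
(F3): ✓.
(F4): fails — Rcd but no z with Rcz and Rzd.
(F5): fails — Rxw but no z with Rxz and Rzw.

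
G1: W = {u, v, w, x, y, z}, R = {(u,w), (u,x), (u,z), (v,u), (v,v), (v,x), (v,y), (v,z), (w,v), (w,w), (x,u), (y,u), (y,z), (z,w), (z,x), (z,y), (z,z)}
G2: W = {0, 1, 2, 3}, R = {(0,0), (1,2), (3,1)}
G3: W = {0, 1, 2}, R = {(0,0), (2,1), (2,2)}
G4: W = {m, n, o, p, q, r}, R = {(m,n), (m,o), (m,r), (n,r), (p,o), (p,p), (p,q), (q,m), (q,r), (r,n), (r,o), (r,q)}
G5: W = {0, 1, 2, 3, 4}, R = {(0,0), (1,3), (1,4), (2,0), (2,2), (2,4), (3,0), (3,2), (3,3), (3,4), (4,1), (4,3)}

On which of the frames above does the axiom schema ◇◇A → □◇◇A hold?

none

This is the axiom for a generalized confluence (Geach) condition; its first-order frame correspondent is ∀x ∀y ∀z ((xR²y ∧ xRz) → ∃w (y = w ∧ zR²w)).
G1: fails — uR²u, uRx but no t with u=t and xR²t.
G2: fails — 3R²2, 3R1 but no w with 2=w and 1R²w.
G3: fails — 2R²1, 2R1 but no w with 1=w and 1R²w.
G4: fails — mR²n, mRo but no w with n=w and oR²w.
G5: fails — 1R²1, 1R4 but no w with 1=w and 4R²w.
Valid on no frame.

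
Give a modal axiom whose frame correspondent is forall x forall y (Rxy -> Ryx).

q → □◇q

A defining formula is q → □◇q (the B axiom).
Suppose q→□◇q is valid. Take Rxy and set V(q)={x}. Then q at x, so □◇q at x, so ◇q at y, so some z with Ryz has q; z=x, i.e. Ryx.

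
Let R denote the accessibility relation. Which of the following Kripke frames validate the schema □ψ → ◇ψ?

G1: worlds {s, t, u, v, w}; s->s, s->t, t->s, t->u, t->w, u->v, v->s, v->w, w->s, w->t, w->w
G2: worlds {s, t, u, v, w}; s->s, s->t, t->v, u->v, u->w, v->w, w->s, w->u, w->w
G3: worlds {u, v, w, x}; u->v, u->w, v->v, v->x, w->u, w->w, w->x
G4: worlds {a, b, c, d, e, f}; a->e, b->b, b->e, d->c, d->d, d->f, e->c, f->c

This is the axiom for seriality; its first-order frame correspondent is ∀x ∃y Rxy.
G1: satisfies the condition.
G2: satisfies the condition.
G3: fails — world x has no successor.
G4: fails — world c has no successor.

G1, G2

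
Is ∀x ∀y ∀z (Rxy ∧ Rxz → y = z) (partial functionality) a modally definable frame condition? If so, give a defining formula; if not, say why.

This is a Sahlqvist condition; the CD axiom ◇r → □r defines it.
Suppose ◇r→□r is valid. Take Rxy, Rxz and set V(r)={y}. Then ◇r at x, so □r at x, so r at z, i.e. z=y.

Yes, by ◇r → □r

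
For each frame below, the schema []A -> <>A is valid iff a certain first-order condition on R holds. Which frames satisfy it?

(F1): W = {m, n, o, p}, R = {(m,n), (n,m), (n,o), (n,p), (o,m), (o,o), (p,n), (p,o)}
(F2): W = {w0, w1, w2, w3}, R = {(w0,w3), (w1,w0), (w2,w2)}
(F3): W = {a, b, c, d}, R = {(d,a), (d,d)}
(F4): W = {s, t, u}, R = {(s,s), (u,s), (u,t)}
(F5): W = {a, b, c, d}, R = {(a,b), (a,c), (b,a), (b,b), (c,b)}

(F1)

This is the axiom for seriality; its first-order frame correspondent is forall x exists y Rxy.
(F1): ✓.
(F2): fails — world w3 has no successor.
(F3): fails — world a has no successor.
(F4): fails — world t has no successor.
(F5): fails — world d has no successor.
Valid on: (F1).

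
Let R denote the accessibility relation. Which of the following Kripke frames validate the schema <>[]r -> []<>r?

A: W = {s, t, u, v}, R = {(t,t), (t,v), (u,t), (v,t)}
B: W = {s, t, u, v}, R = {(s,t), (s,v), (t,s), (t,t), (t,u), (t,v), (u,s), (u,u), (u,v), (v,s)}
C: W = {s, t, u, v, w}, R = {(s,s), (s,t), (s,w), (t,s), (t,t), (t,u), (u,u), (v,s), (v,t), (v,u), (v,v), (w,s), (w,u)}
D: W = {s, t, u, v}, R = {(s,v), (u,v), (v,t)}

A

This is the axiom for convergence; its first-order frame correspondent is forall x forall y forall z (Rxy & Rxz -> exists w (Ryw & Rzw)).
A: ✓.
B: fails — Rtv and Rts but v and s have no common successor.
C: fails — Rts and Rtu but s and u have no common successor.
D: fails — Rvt and Rvt but t and t have no common successor.
Valid on: A.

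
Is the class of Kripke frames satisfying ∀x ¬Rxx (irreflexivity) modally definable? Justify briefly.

No — not modally definable

Modal frame validity is preserved under surjective bounded morphisms.
The 5-cycle (worlds 0,1,2,3,4 with 0→1→2→3→4→0) is irreflexive, and the map sending every world to a single reflexive point • is a surjective bounded morphism (forth: every edge maps to (•,•); back: every world has a successor). So any modal formula valid on the 5-cycle is also valid on the reflexive point, which is not irreflexive.
So the class is not modally definable.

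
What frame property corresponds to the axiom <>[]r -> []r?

the Euclidean property: forall x forall y forall z (Rxy & Rxz -> Ryz)

This schema is equivalent to the 5 axiom ◇r → □◇r.
Its frame correspondent is the Euclidean property — forall x forall y forall z (Rxy & Rxz -> Ryz).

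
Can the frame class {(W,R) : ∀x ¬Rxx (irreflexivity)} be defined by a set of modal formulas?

If a class were modally definable it would be closed under surjective bounded morphisms (Goldblatt–Thomason).
The 3-cycle (worlds s,t,u with s→t→u→s) is irreflexive, and the map sending every world to a single reflexive point • is a surjective bounded morphism (forth: every edge maps to (•,•); back: every world has a successor). So any modal formula valid on the 3-cycle is also valid on the reflexive point, which is not irreflexive.
So no modal formula (or set of formulas) defines exactly the irreflexive frames.

Not definable by any modal formula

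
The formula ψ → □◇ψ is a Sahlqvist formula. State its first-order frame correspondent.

symmetry

This is the B axiom.
Its frame correspondent is symmetry — ∀x ∀y (Rxy → Ryx).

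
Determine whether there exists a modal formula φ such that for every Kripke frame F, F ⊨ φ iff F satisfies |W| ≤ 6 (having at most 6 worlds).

If a class were modally definable it would be closed under disjoint unions (Goldblatt–Thomason).
Any modal formula valid on each of 7 disjoint one-world frames is valid on their disjoint union (validity is preserved under disjoint unions). Each one-world frame has |W|=1≤6, but the union has |W|=7.
Hence having at most 6 worlds is not modally definable.

Not modally definable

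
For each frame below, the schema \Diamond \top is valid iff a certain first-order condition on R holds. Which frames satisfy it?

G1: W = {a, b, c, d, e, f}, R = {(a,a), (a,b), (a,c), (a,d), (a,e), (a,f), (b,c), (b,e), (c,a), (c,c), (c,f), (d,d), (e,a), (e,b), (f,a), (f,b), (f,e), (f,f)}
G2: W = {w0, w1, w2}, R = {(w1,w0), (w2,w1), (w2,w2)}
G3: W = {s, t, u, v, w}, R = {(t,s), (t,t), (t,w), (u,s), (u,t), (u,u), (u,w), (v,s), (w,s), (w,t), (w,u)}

G1

Frame correspondent (Sahlqvist): \forall x \exists y Rxy — i.e. seriality.
G1: satisfies the condition.
G2: fails — world w0 has no successor.
G3: fails — world s has no successor.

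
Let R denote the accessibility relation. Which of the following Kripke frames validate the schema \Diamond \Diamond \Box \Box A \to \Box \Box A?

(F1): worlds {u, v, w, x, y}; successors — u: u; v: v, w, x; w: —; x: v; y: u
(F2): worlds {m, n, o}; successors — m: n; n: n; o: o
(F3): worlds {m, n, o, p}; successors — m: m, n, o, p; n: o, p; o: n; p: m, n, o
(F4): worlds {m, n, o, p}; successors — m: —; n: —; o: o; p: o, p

(F2)

This is the axiom for a generalized confluence (Geach) condition; its first-order frame correspondent is \forall x \forall y \forall z ((x R^2 y \wedge x R^2 z) \to \exists w (y R^2 w \wedge z = w)).
(F1): fails — vR²w, vR²v but no t with wR²t and v=t.
(F2): holds.
(F3): fails — mR²n, mR²p but no w with nR²w and p=w.
(F4): fails — pR²o, pR²p but no w with oR²w and p=w.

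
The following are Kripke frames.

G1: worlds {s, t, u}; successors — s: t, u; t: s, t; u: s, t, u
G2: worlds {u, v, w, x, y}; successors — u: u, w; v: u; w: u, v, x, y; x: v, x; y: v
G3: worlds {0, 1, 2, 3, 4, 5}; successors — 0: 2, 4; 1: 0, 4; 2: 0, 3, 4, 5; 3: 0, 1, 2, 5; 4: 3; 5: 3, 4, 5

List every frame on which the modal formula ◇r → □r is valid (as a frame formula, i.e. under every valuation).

This is the axiom for partial functionality; its first-order frame correspondent is ∀x ∀y ∀z (Rxy ∧ Rxz → y = z).
G1: fails — s sees both t and u.
G2: fails — u sees both u and w.
G3: fails — 0 sees both 2 and 4.
Valid on no frame.

none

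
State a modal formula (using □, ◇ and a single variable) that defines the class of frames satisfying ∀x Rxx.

A defining formula is □q → q (the T axiom).
Suppose □q→q is valid. At any x set V(q)={w : Rxw}. Then □q holds at x, so q holds at x, i.e. Rxx.

□q → q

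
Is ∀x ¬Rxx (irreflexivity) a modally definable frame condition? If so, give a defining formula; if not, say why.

If a class were modally definable it would be closed under surjective bounded morphisms (Goldblatt–Thomason).
The 4-cycle (worlds 0,1,2,3 with 0→1→2→3→0) is irreflexive, and the map sending every world to a single reflexive point • is a surjective bounded morphism (forth: every edge maps to (•,•); back: every world has a successor). So any modal formula valid on the 4-cycle is also valid on the reflexive point, which is not irreflexive.
So no modal formula (or set of formulas) defines exactly the irreflexive frames.

No — not modally definable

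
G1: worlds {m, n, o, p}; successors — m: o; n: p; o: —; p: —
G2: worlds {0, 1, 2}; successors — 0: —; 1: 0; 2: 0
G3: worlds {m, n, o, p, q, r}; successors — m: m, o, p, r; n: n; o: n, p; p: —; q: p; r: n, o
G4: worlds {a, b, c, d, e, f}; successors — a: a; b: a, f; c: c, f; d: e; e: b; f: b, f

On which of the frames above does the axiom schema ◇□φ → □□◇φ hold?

G1, G2

Frame correspondent (Sahlqvist): ∀x ∀y ∀z ((xRy ∧ xR²z) → ∃w (yRw ∧ zRw)) — i.e. a generalized confluence (Geach) condition.
G1: ✓.
G2: ✓.
G3: fails — mRm, mR²n but no w with mRw and nRw.
G4: fails — bRa, bR²f but no w with aRw and fRw.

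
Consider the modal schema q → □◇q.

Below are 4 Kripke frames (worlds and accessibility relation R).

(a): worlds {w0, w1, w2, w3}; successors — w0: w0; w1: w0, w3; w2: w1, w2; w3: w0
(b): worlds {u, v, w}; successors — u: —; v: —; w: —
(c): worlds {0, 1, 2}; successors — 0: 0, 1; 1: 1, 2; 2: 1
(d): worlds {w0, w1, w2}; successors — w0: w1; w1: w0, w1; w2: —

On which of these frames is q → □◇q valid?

Frame correspondent (Sahlqvist): ∀x ∀y (Rxy → Ryx) — i.e. symmetry.
(a): fails — Rw1w0 but not Rw0w1.
(b): ✓.
(c): fails — R01 but not R10.
(d): ✓.

(b), (d)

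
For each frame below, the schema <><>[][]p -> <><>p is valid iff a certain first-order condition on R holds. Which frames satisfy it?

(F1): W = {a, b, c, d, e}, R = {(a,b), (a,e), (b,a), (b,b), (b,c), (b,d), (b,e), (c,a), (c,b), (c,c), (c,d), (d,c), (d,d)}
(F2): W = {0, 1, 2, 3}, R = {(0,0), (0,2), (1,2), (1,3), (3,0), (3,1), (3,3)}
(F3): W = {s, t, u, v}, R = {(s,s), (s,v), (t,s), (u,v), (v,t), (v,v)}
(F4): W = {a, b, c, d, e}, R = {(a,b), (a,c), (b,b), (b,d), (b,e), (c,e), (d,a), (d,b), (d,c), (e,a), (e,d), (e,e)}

(F3), (F4)

Frame correspondent (Sahlqvist): forall x forall y (x R^2 y -> exists w (y R^2 w & x R^2 w)) — i.e. a generalized confluence (Geach) condition.
(F1): fails — aR²e but no w with eR²w and aR²w.
(F2): fails — 0R²2 but no w with 2R²w and 0R²w.
(F3): holds.
(F4): holds.
Valid on: (F3), (F4).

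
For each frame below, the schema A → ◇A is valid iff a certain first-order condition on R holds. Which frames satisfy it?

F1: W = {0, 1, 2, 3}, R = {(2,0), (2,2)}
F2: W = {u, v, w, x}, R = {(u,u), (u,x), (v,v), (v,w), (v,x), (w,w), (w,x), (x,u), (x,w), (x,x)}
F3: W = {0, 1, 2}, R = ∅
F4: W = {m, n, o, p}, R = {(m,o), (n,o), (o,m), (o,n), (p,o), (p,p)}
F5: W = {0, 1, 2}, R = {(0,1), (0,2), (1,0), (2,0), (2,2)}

The schema corresponds to reflexivity: ∀x Rxx.
F1: fails — world 0 does not see itself.
F2: holds.
F3: fails — world 0 does not see itself.
F4: fails — world m does not see itself.
F5: fails — world 0 does not see itself.
Valid on: F2.

F2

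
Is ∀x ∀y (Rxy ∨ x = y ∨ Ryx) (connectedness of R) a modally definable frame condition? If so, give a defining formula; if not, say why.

Not definable by any modal formula

Any modally definable frame class is closed under disjoint unions.
Take 3 disjoint single-world reflexive frames: each is trivially connected, but their disjoint union has 3 worlds with no edge between distinct components, so it is not connected.
Hence connectedness of R is not modally definable.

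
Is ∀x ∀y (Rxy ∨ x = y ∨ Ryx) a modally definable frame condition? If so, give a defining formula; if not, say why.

Any modally definable frame class is closed under disjoint unions.
Take 3 disjoint single-world reflexive frames: each is trivially connected, but their disjoint union has 3 worlds with no edge between distinct components, so it is not connected.
Hence connectedness of R is not modally definable.

Not modally definable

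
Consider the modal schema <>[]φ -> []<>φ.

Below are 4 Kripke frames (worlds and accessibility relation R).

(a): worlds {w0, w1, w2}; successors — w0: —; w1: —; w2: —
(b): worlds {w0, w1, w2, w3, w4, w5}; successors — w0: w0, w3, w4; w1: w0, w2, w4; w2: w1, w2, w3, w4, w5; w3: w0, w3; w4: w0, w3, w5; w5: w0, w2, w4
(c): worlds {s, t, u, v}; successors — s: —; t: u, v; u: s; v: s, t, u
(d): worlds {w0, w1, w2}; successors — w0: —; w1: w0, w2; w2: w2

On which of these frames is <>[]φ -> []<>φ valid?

Frame correspondent (Sahlqvist): forall x forall y forall z (Rxy & Rxz -> exists w (Ryw & Rzw)) — i.e. convergence.
(a): holds.
(b): holds.
(c): fails — Rus and Rus but s and s have no common successor.
(d): fails — Rw1w2 and Rw1w0 but w2 and w0 have no common successor.
Valid on: (a), (b).

(a), (b)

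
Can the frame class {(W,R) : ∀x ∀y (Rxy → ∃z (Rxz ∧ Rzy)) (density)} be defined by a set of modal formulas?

Yes: it is density, defined by the C4 schema □□q → □q.
Suppose □□q→□q is valid. Take Rxy and set V(q)={w : xR²w}. Then □□q at x, so □q at x, so q at y, i.e. ∃z(Rxz∧Rzy).

Definable; □□q → □q defines it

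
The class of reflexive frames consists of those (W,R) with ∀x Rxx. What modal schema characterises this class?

□q → q

The condition is reflexivity. The T schema □q → q defines it.
Suppose □q→q is valid. At any x set V(q)={w : Rxw}. Then □q holds at x, so q holds at x, i.e. Rxx.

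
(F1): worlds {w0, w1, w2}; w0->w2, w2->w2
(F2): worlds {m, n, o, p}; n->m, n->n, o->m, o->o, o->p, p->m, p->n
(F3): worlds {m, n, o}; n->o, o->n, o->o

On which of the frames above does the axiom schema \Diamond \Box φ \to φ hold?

Frame correspondent (Sahlqvist): \forall x \forall y (Rxy \to Ryx) — i.e. symmetry.
(F1): fails — Rw0w2 but not Rw2w0.
(F2): fails — Rom but not Rmo.
(F3): ✓.

(F3)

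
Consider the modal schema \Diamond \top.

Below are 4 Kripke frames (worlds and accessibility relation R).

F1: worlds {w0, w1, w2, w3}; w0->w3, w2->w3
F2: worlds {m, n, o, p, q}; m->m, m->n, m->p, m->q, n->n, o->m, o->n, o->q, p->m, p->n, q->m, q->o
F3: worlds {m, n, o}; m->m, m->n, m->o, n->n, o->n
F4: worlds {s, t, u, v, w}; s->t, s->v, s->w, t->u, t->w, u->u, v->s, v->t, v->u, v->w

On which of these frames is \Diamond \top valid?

The schema corresponds to seriality: \forall x \exists y Rxy.
F1: fails — world w1 has no successor.
F2: satisfies the condition.
F3: satisfies the condition.
F4: fails — world w has no successor.
Valid on: F2, F3.

F2, F3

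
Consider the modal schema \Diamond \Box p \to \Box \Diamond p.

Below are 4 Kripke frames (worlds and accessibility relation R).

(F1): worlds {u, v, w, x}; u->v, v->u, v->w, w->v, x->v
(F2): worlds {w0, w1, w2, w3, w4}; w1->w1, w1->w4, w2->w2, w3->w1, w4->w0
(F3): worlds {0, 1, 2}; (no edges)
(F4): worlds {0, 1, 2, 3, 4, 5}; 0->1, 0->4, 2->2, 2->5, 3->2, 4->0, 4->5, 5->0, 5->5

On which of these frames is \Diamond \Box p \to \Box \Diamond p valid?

The schema corresponds to convergence: \forall x \forall y \forall z (Rxy \wedge Rxz \to \exists w (Ryw \wedge Rzw)).
(F1): holds.
(F2): fails — Rw1w1 and Rw1w4 but w1 and w4 have no common successor.
(F3): holds.
(F4): fails — R01 and R01 but 1 and 1 have no common successor.
Valid on: (F1), (F3).

(F1), (F3)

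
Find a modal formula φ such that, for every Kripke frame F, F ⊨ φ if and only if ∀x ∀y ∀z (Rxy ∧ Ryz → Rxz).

□r → □□r

This is transitivity; the standard corresponding axiom is 4: □r → □□r.
Suppose □r→□□r is valid. Take Rxy, Ryz and set V(r)={w : Rxw}. Then □r at x, so □□r at x, so □r at y, so r at z, i.e. Rxz.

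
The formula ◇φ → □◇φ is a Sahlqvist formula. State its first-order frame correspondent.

the Euclidean property: ∀x ∀y ∀z (Rxy ∧ Rxz → Ryz)

Suppose ◇φ→□◇φ is valid. Take Rxy, Rxz and set V(φ)={y}. Then ◇φ at x, so □◇φ at x, so ◇φ at z, so some w with Rzw has φ; w=y, i.e. Rzy. By symmetry of the argument, Ryz.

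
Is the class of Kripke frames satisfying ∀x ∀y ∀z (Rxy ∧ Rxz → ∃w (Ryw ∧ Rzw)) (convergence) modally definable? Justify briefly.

Definable; ◇□r → □◇r defines it

This is a Sahlqvist condition; the .2 axiom ◇□r → □◇r defines it.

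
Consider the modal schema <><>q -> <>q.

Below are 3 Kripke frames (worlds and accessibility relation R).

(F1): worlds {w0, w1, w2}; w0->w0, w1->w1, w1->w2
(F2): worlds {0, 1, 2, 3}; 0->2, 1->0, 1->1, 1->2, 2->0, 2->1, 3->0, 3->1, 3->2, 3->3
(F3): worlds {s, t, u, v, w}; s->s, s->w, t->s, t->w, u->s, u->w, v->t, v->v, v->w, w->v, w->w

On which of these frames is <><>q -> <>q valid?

The schema corresponds to transitivity: forall x forall y forall z (Rxy & Ryz -> Rxz).
(F1): ✓.
(F2): fails — R02 and R20 but not R00.
(F3): fails — Ruw and Rwv but not Ruv.
Valid on: (F1).

(F1)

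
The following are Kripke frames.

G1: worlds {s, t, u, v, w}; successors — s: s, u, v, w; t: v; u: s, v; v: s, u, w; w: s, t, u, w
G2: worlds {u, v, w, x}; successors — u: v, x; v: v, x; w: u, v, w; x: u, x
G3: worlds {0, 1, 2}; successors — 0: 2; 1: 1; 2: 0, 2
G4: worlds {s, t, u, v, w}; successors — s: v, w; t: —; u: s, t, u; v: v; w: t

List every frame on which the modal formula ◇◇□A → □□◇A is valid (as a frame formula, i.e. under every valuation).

The schema corresponds to a generalized confluence (Geach) condition: ∀x ∀y ∀z ((xR²y ∧ xR²z) → ∃w (yRw ∧ zRw)).
G1: fails — sR²t, sR²v but no w* with tRw* and vRw*.
G2: holds.
G3: holds.
G4: fails — sR²t, sR²t but no w* with tRw* and tRw*.

G2, G3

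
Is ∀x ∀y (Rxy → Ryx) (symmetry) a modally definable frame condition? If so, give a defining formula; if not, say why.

This is a Sahlqvist condition; the B axiom r → □◇r defines it.

Yes — defined by r → □◇r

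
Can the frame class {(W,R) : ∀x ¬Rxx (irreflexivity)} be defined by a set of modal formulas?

No

If a class were modally definable it would be closed under surjective bounded morphisms (Goldblatt–Thomason).
The 2-cycle (worlds 0,1 with 0→1→0) is irreflexive, and the map sending every world to a single reflexive point • is a surjective bounded morphism (forth: every edge maps to (•,•); back: every world has a successor). So any modal formula valid on the 2-cycle is also valid on the reflexive point, which is not irreflexive.
Hence irreflexivity is not modally definable.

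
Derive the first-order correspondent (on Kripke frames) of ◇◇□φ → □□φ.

∀x ∀y ∀z ((xR²y ∧ xR²z) → ∃w (yRw ∧ z = w))

This is a Sahlqvist (Geach-type) schema ◇^2□^1φ → □^2◇^0φ.
Minimal-valuation argument: fix x; take any y with xR^2y and any z with xR^2z. Set V(φ) to the set of worlds R-reachable from y in exactly 1 step. Then □^1φ holds at y, so the antecedent holds at x; validity forces ◇^0φ at z, giving a w with zR^0w and yR^1w.
First-order correspondent: ∀x ∀y ∀z ((xR²y ∧ xR²z) → ∃w (yRw ∧ z = w)).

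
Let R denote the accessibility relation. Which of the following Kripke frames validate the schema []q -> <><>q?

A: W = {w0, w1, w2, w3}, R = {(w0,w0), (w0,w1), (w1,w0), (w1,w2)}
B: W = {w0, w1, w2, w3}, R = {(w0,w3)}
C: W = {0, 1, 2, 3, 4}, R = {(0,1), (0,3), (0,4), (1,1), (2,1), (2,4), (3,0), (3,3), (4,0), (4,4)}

C

The schema corresponds to a generalized confluence (Geach) condition: forall x exists w (xRw & x R^2 w).
A: fails — at w2 but no w with w2Rw and w2R²w.
B: fails — at w0 but no w with w0Rw and w0R²w.
C: ✓.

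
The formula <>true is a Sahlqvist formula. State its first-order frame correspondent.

seriality: forall x exists y Rxy

This is a form of the D axiom.
It corresponds to seriality: forall x exists y Rxy.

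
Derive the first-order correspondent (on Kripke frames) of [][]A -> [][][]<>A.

forall x forall z (x R^3 z -> exists w (x R^2 w & zRw))

This is a Sahlqvist (Geach-type) schema ◇^0□^2A → □^3◇^1A.
Minimal-valuation argument: fix x; take any y with xR^0y and any z with xR^3z. Set V(A) to the set of worlds R-reachable from y in exactly 2 steps. Then □^2A holds at y, so the antecedent holds at x; validity forces ◇^1A at z, giving a w with zR^1w and yR^2w.
First-order correspondent: forall x forall z (x R^3 z -> exists w (x R^2 w & zRw)).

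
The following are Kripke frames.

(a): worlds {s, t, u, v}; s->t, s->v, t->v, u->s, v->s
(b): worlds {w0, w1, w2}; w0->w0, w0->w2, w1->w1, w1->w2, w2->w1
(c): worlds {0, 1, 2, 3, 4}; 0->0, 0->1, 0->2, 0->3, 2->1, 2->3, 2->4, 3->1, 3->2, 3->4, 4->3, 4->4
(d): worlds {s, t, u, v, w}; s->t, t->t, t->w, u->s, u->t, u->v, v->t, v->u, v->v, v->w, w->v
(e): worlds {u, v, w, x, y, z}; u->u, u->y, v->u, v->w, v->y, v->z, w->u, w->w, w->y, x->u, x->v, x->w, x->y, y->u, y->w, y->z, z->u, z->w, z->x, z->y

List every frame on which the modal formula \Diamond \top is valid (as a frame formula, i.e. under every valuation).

Frame correspondent (Sahlqvist): \forall x \exists y Rxy — i.e. seriality.
(a): holds.
(b): holds.
(c): fails — world 1 has no successor.
(d): holds.
(e): holds.

(a), (b), (d), (e)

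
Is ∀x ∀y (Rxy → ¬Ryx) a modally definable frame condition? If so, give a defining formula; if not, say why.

Not modally definable

Modal frame validity is preserved under surjective bounded morphisms.
The 3-cycle (worlds 0,1,2 with 0→1→2→0) is asymmetric. Mapping every world to a single reflexive point • is a surjective bounded morphism, and the reflexive point is not asymmetric (R•• but asymmetry requires ¬R••).
Hence asymmetry is not modally definable.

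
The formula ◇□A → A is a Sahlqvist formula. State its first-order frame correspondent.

symmetry

Replacing A by ¬A and contraposing gives the equivalent schema A → □◇A.
Suppose A→□◇A is valid. Take Rxy and set V(A)={x}. Then A at x, so □◇A at x, so ◇A at y, so some z with Ryz has A; z=x, i.e. Ryx.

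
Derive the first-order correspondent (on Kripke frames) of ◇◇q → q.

∀x ∀y (xR²y → ∃w (y = w ∧ x = w))

This is a Sahlqvist (Geach-type) schema ◇^2□^0q → □^0◇^0q.
Minimal-valuation argument: fix x; take any y with xR^2y and any z with xR^0z. Set V(q) to the set of worlds R-reachable from y in exactly 0 steps. Then □^0q holds at y, so the antecedent holds at x; validity forces ◇^0q at z, giving a w with zR^0w and yR^0w.
First-order correspondent: ∀x ∀y (xR²y → ∃w (y = w ∧ x = w)).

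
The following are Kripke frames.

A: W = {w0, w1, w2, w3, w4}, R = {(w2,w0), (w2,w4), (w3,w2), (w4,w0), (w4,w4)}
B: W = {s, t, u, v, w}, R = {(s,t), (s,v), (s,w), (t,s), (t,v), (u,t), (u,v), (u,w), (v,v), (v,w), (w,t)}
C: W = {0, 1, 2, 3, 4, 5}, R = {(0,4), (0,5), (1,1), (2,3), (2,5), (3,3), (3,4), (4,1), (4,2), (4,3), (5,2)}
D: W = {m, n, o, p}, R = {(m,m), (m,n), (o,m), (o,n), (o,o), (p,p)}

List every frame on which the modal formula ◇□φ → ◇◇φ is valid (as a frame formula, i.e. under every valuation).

The schema corresponds to a generalized confluence (Geach) condition: ∀x ∀y (xRy → ∃w (yRw ∧ xR²w)).
A: fails — w2Rw0 but no w with w0Rw and w2R²w.
B: ✓.
C: ✓.
D: fails — mRn but no w with nRw and mR²w.
Valid on: B, C.

B, C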